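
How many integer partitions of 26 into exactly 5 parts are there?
p(26, 5 parts) = 221

Partitions of n into exactly k parts are in bijection with partitions of n − k into at most k parts (subtract 1 from each part). So p(26, exactly 5) = p(21, parts ≤ 5). Computing via the recurrence p(m, j) = p(m, j−1) + p(m−j, j) gives 221.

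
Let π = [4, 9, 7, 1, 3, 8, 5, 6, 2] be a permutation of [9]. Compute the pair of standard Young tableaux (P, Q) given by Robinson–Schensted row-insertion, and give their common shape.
P = [1, 2, 5, 6] / [3, 7, 8] / [4] / [9];  Q = [1, 2, 6, 8] / [3, 5, 7] / [4] / [9];  common shape = (4, 3, 1, 1)

Row-insert the values π_1, π_2, … into P one at a time, bumping the leftmost entry strictly greater than the inserted value down to the next row. The recording tableau Q records, in position (i, j), the step at which that cell was added to P.
  Insert 4 (step 1): P = [4];  Q = [1]
  Insert 9 (step 2): P = [4, 9];  Q = [1, 2]
  Insert 7 (step 3): P = [4, 7] / [9];  Q = [1, 2] / [3]
  Insert 1 (step 4): P = [1, 7] / [4] / [9];  Q = [1, 2] / [3] / [4]
  Insert 3 (step 5): P = [1, 3] / [4, 7] / [9];  Q = [1, 2] / [3, 5] / [4]
  Insert 8 (step 6): P = [1, 3, 8] / [4, 7] / [9];  Q = [1, 2, 6] / [3, 5] / [4]
  Insert 5 (step 7): P = [1, 3, 5] / [4, 7, 8] / [9];  Q = [1, 2, 6] / [3, 5, 7] / [4]
  Insert 6 (step 8): P = [1, 3, 5, 6] / [4, 7, 8] / [9];  Q = [1, 2, 6, 8] / [3, 5, 7] / [4]
  Insert 2 (step 9): P = [1, 2, 5, 6] / [3, 7, 8] / [4] / [9];  Q = [1, 2, 6, 8] / [3, 5, 7] / [4] / [9]
Final shape: (4, 3, 1, 1).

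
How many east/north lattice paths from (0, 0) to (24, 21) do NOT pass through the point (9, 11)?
Number of paths = 3224634820550

Total paths from (0, 0) to (24, 21): C(45, 24) = 3773655750150. Paths through (9, 11): (paths (0, 0) → (9, 11)) × (paths (9, 11) → (24, 21)) = C(20, 9) · C(25, 15) = 167960 · 3268760 = 549020929600. Avoidance count = 3773655750150 − 549020929600 = 3224634820550.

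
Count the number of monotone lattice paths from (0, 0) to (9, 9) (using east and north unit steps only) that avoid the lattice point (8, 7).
Number of paths = 29315

Total paths from (0, 0) to (9, 9): C(18, 9) = 48620. Paths through (8, 7): (paths (0, 0) → (8, 7)) × (paths (8, 7) → (9, 9)) = C(15, 8) · C(3, 1) = 6435 · 3 = 19305. Avoidance count = 48620 − 19305 = 29315.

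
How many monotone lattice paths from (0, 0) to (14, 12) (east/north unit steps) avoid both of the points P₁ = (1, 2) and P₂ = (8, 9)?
Number of paths = 5048326

Inclusion–exclusion. Total paths: C(26, 14) = 9657700. Through P₁: C(3, 1)·C(23, 13) = 3432198. Through P₂: C(17, 8)·C(9, 6) = 2042040. Since P₁ is strictly southwest of P₂, a monotone path through both must visit P₁ then P₂; paths through both = C(3, 1)·C(14, 7)·C(9, 6) = 864864. Avoid both = 9657700 − 3432198 − 2042040 + 864864 = 5048326.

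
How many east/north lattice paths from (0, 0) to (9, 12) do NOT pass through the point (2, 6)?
Number of paths = 245882

Total paths from (0, 0) to (9, 12): C(21, 9) = 293930. Paths through (2, 6): (paths (0, 0) → (2, 6)) × (paths (2, 6) → (9, 12)) = C(8, 2) · C(13, 7) = 28 · 1716 = 48048. Avoidance count = 293930 − 48048 = 245882.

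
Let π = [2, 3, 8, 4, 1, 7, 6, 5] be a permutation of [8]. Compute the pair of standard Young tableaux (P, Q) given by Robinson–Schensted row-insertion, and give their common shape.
P = [1, 3, 4, 5] / [2, 6] / [7] / [8];  Q = [1, 2, 3, 6] / [4, 7] / [5] / [8];  common shape = (4, 2, 1, 1)

Row-insert the values π_1, π_2, … into P one at a time, bumping the leftmost entry strictly greater than the inserted value down to the next row. The recording tableau Q records, in position (i, j), the step at which that cell was added to P.
  Insert 2 (step 1): P = [2];  Q = [1]
  Insert 3 (step 2): P = [2, 3];  Q = [1, 2]
  Insert 8 (step 3): P = [2, 3, 8];  Q = [1, 2, 3]
  Insert 4 (step 4): P = [2, 3, 4] / [8];  Q = [1, 2, 3] / [4]
  Insert 1 (step 5): P = [1, 3, 4] / [2] / [8];  Q = [1, 2, 3] / [4] / [5]
  Insert 7 (step 6): P = [1, 3, 4, 7] / [2] / [8];  Q = [1, 2, 3, 6] / [4] / [5]
  Insert 6 (step 7): P = [1, 3, 4, 6] / [2, 7] / [8];  Q = [1, 2, 3, 6] / [4, 7] / [5]
  Insert 5 (step 8): P = [1, 3, 4, 5] / [2, 6] / [7] / [8];  Q = [1, 2, 3, 6] / [4, 7] / [5] / [8]
Final shape: (4, 2, 1, 1).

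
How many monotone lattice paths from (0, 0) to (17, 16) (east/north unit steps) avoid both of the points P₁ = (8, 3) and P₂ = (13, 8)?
Number of paths = 1004583360

Inclusion–exclusion. Total paths: C(33, 17) = 1166803110. Through P₁: C(11, 8)·C(22, 9) = 82074300. Through P₂: C(21, 13)·C(12, 4) = 100727550. Since P₁ is strictly southwest of P₂, a monotone path through both must visit P₁ then P₂; paths through both = C(11, 8)·C(10, 5)·C(12, 4) = 20582100. Avoid both = 1166803110 − 82074300 − 100727550 + 20582100 = 1004583360.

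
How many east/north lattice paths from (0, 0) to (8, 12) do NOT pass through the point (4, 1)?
Number of paths = 119145

Total paths from (0, 0) to (8, 12): C(20, 8) = 125970. Paths through (4, 1): (paths (0, 0) → (4, 1)) × (paths (4, 1) → (8, 12)) = C(5, 4) · C(15, 4) = 5 · 1365 = 6825. Avoidance count = 125970 − 6825 = 119145.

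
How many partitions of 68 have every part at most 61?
p(68, parts ≤ 61) = 3087705

Use the recurrence p(n, m) = p(n, m−1) + p(n−m, m): either the largest part is < m (count p(n, m−1)) or the largest part is exactly m (remove one copy of m, count p(n−m, m)). With p(0, ·) = 1 this gives p(68, parts ≤ 61) = 3087705. (By conjugating Young diagrams, this also counts partitions of 68 into at most 61 parts.)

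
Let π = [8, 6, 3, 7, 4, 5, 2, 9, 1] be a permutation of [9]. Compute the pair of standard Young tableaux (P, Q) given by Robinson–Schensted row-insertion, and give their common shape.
P = [1, 4, 5, 9] / [2, 7] / [3] / [6] / [8];  Q = [1, 4, 6, 8] / [2, 5] / [3] / [7] / [9];  common shape = (4, 2, 1, 1, 1)

Row-insert the values π_1, π_2, … into P one at a time, bumping the leftmost entry strictly greater than the inserted value down to the next row. The recording tableau Q records, in position (i, j), the step at which that cell was added to P.
  Insert 8 (step 1): P = [8];  Q = [1]
  Insert 6 (step 2): P = [6] / [8];  Q = [1] / [2]
  Insert 3 (step 3): P = [3] / [6] / [8];  Q = [1] / [2] / [3]
  Insert 7 (step 4): P = [3, 7] / [6] / [8];  Q = [1, 4] / [2] / [3]
  Insert 4 (step 5): P = [3, 4] / [6, 7] / [8];  Q = [1, 4] / [2, 5] / [3]
  Insert 5 (step 6): P = [3, 4, 5] / [6, 7] / [8];  Q = [1, 4, 6] / [2, 5] / [3]
  Insert 2 (step 7): P = [2, 4, 5] / [3, 7] / [6] / [8];  Q = [1, 4, 6] / [2, 5] / [3] / [7]
  Insert 9 (step 8): P = [2, 4, 5, 9] / [3, 7] / [6] / [8];  Q = [1, 4, 6, 8] / [2, 5] / [3] / [7]
  Insert 1 (step 9): P = [1, 4, 5, 9] / [2, 7] / [3] / [6] / [8];  Q = [1, 4, 6, 8] / [2, 5] / [3] / [7] / [9]
Final shape: (4, 2, 1, 1, 1).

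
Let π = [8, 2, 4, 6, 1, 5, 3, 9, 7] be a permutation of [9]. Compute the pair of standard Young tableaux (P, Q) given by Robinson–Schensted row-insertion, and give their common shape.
P = [1, 3, 5, 7] / [2, 4, 9] / [6] / [8];  Q = [1, 3, 4, 8] / [2, 6, 9] / [5] / [7];  common shape = (4, 3, 1, 1)

Row-insert the values π_1, π_2, … into P one at a time, bumping the leftmost entry strictly greater than the inserted value down to the next row. The recording tableau Q records, in position (i, j), the step at which that cell was added to P.
  Insert 8 (step 1): P = [8];  Q = [1]
  Insert 2 (step 2): P = [2] / [8];  Q = [1] / [2]
  Insert 4 (step 3): P = [2, 4] / [8];  Q = [1, 3] / [2]
  Insert 6 (step 4): P = [2, 4, 6] / [8];  Q = [1, 3, 4] / [2]
  Insert 1 (step 5): P = [1, 4, 6] / [2] / [8];  Q = [1, 3, 4] / [2] / [5]
  Insert 5 (step 6): P = [1, 4, 5] / [2, 6] / [8];  Q = [1, 3, 4] / [2, 6] / [5]
  Insert 3 (step 7): P = [1, 3, 5] / [2, 4] / [6] / [8];  Q = [1, 3, 4] / [2, 6] / [5] / [7]
  Insert 9 (step 8): P = [1, 3, 5, 9] / [2, 4] / [6] / [8];  Q = [1, 3, 4, 8] / [2, 6] / [5] / [7]
  Insert 7 (step 9): P = [1, 3, 5, 7] / [2, 4, 9] / [6] / [8];  Q = [1, 3, 4, 8] / [2, 6, 9] / [5] / [7]
Final shape: (4, 3, 1, 1).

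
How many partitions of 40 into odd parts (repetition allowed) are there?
p_odd(40) = 1113

Enumerate partitions using only odd parts via the recurrence o(n, m) = o(n, m−2) + o(n−m, m) over odd m, starting from the largest odd part ≤ n. This gives p_odd(40) = 1113. (Euler's theorem: equals the count of distinct-part partitions.)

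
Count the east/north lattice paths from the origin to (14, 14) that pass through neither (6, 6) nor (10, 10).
Number of paths = 19819400

Inclusion–exclusion. Total paths: C(28, 14) = 40116600. Through P₁: C(12, 6)·C(16, 8) = 11891880. Through P₂: C(20, 10)·C(8, 4) = 12932920. Since P₁ is strictly southwest of P₂, a monotone path through both must visit P₁ then P₂; paths through both = C(12, 6)·C(8, 4)·C(8, 4) = 4527600. Avoid both = 40116600 − 11891880 − 12932920 + 4527600 = 19819400.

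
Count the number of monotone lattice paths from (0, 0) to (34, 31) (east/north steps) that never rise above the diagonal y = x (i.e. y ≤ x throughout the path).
Number of paths = 388271781325244544

By the reflection principle (André's argument), the number of monotone paths to (34, 31) with n ≤ m that never go above y = x is C(65, 34) − C(65, 35) = 3397378086595889760 − 3009106305270645216 = 388271781325244544.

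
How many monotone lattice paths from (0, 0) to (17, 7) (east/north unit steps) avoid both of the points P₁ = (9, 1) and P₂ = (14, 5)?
Number of paths = 212394

Inclusion–exclusion. Total paths: C(24, 17) = 346104. Through P₁: C(10, 9)·C(14, 8) = 30030. Through P₂: C(19, 14)·C(5, 3) = 116280. Since P₁ is strictly southwest of P₂, a monotone path through both must visit P₁ then P₂; paths through both = C(10, 9)·C(9, 5)·C(5, 3) = 12600. Avoid both = 346104 − 30030 − 116280 + 12600 = 212394.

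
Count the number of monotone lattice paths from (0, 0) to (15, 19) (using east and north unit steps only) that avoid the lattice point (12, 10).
Number of paths = 1713705400

Total paths from (0, 0) to (15, 19): C(34, 15) = 1855967520. Paths through (12, 10): (paths (0, 0) → (12, 10)) × (paths (12, 10) → (15, 19)) = C(22, 12) · C(12, 3) = 646646 · 220 = 142262120. Avoidance count = 1855967520 − 142262120 = 1713705400.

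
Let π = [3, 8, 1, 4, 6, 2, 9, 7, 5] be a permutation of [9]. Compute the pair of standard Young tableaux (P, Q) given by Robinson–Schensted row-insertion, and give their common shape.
P = [1, 2, 5, 7] / [3, 4, 6] / [8, 9];  Q = [1, 2, 5, 7] / [3, 4, 8] / [6, 9];  common shape = (4, 3, 2)

Row-insert the values π_1, π_2, … into P one at a time, bumping the leftmost entry strictly greater than the inserted value down to the next row. The recording tableau Q records, in position (i, j), the step at which that cell was added to P.
  Insert 3 (step 1): P = [3];  Q = [1]
  Insert 8 (step 2): P = [3, 8];  Q = [1, 2]
  Insert 1 (step 3): P = [1, 8] / [3];  Q = [1, 2] / [3]
  Insert 4 (step 4): P = [1, 4] / [3, 8];  Q = [1, 2] / [3, 4]
  Insert 6 (step 5): P = [1, 4, 6] / [3, 8];  Q = [1, 2, 5] / [3, 4]
  Insert 2 (step 6): P = [1, 2, 6] / [3, 4] / [8];  Q = [1, 2, 5] / [3, 4] / [6]
  Insert 9 (step 7): P = [1, 2, 6, 9] / [3, 4] / [8];  Q = [1, 2, 5, 7] / [3, 4] / [6]
  Insert 7 (step 8): P = [1, 2, 6, 7] / [3, 4, 9] / [8];  Q = [1, 2, 5, 7] / [3, 4, 8] / [6]
  Insert 5 (step 9): P = [1, 2, 5, 7] / [3, 4, 6] / [8, 9];  Q = [1, 2, 5, 7] / [3, 4, 8] / [6, 9]
Final shape: (4, 3, 2).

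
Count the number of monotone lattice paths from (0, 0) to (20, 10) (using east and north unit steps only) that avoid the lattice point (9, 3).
Number of paths = 23043735

Total paths from (0, 0) to (20, 10): C(30, 20) = 30045015. Paths through (9, 3): (paths (0, 0) → (9, 3)) × (paths (9, 3) → (20, 10)) = C(12, 9) · C(18, 11) = 220 · 31824 = 7001280. Avoidance count = 30045015 − 7001280 = 23043735.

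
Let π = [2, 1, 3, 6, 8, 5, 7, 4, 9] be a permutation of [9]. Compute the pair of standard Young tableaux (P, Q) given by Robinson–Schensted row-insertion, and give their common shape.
P = [1, 3, 4, 7, 9] / [2, 5, 8] / [6];  Q = [1, 3, 4, 5, 9] / [2, 6, 7] / [8];  common shape = (5, 3, 1)

Row-insert the values π_1, π_2, … into P one at a time, bumping the leftmost entry strictly greater than the inserted value down to the next row. The recording tableau Q records, in position (i, j), the step at which that cell was added to P.
  Insert 2 (step 1): P = [2];  Q = [1]
  Insert 1 (step 2): P = [1] / [2];  Q = [1] / [2]
  Insert 3 (step 3): P = [1, 3] / [2];  Q = [1, 3] / [2]
  Insert 6 (step 4): P = [1, 3, 6] / [2];  Q = [1, 3, 4] / [2]
  Insert 8 (step 5): P = [1, 3, 6, 8] / [2];  Q = [1, 3, 4, 5] / [2]
  Insert 5 (step 6): P = [1, 3, 5, 8] / [2, 6];  Q = [1, 3, 4, 5] / [2, 6]
  Insert 7 (step 7): P = [1, 3, 5, 7] / [2, 6, 8];  Q = [1, 3, 4, 5] / [2, 6, 7]
  Insert 4 (step 8): P = [1, 3, 4, 7] / [2, 5, 8] / [6];  Q = [1, 3, 4, 5] / [2, 6, 7] / [8]
  Insert 9 (step 9): P = [1, 3, 4, 7, 9] / [2, 5, 8] / [6];  Q = [1, 3, 4, 5, 9] / [2, 6, 7] / [8]
Final shape: (5, 3, 1).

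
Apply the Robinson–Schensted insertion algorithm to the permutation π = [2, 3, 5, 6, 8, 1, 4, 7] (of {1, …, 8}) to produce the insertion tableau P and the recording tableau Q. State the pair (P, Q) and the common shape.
P = [1, 3, 4, 6, 7] / [2, 5, 8];  Q = [1, 2, 3, 4, 5] / [6, 7, 8];  common shape = (5, 3)

Row-insert the values π_1, π_2, … into P one at a time, bumping the leftmost entry strictly greater than the inserted value down to the next row. The recording tableau Q records, in position (i, j), the step at which that cell was added to P.
  Insert 2 (step 1): P = [2];  Q = [1]
  Insert 3 (step 2): P = [2, 3];  Q = [1, 2]
  Insert 5 (step 3): P = [2, 3, 5];  Q = [1, 2, 3]
  Insert 6 (step 4): P = [2, 3, 5, 6];  Q = [1, 2, 3, 4]
  Insert 8 (step 5): P = [2, 3, 5, 6, 8];  Q = [1, 2, 3, 4, 5]
  Insert 1 (step 6): P = [1, 3, 5, 6, 8] / [2];  Q = [1, 2, 3, 4, 5] / [6]
  Insert 4 (step 7): P = [1, 3, 4, 6, 8] / [2, 5];  Q = [1, 2, 3, 4, 5] / [6, 7]
  Insert 7 (step 8): P = [1, 3, 4, 6, 7] / [2, 5, 8];  Q = [1, 2, 3, 4, 5] / [6, 7, 8]
Final shape: (5, 3).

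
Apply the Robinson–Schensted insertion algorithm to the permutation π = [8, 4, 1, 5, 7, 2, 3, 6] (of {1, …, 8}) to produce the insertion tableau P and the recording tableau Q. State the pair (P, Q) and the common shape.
P = [1, 2, 3, 6] / [4, 5, 7] / [8];  Q = [1, 4, 5, 8] / [2, 6, 7] / [3];  common shape = (4, 3, 1)

Row-insert the values π_1, π_2, … into P one at a time, bumping the leftmost entry strictly greater than the inserted value down to the next row. The recording tableau Q records, in position (i, j), the step at which that cell was added to P.
  Insert 8 (step 1): P = [8];  Q = [1]
  Insert 4 (step 2): P = [4] / [8];  Q = [1] / [2]
  Insert 1 (step 3): P = [1] / [4] / [8];  Q = [1] / [2] / [3]
  Insert 5 (step 4): P = [1, 5] / [4] / [8];  Q = [1, 4] / [2] / [3]
  Insert 7 (step 5): P = [1, 5, 7] / [4] / [8];  Q = [1, 4, 5] / [2] / [3]
  Insert 2 (step 6): P = [1, 2, 7] / [4, 5] / [8];  Q = [1, 4, 5] / [2, 6] / [3]
  Insert 3 (step 7): P = [1, 2, 3] / [4, 5, 7] / [8];  Q = [1, 4, 5] / [2, 6, 7] / [3]
  Insert 6 (step 8): P = [1, 2, 3, 6] / [4, 5, 7] / [8];  Q = [1, 4, 5, 8] / [2, 6, 7] / [3]
Final shape: (4, 3, 1).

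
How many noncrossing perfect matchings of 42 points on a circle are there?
C_21 = 24466267020

These noncrossing handshakes are counted by the Catalan number C_n = (1/(n + 1)) · C(2n, n). For n = 21: C_21 = (1/22) · C(42, 21) = 538257874440/22 = 24466267020.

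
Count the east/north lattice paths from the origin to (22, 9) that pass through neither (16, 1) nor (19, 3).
Number of paths = 19993944

Inclusion–exclusion. Total paths: C(31, 22) = 20160075. Through P₁: C(17, 16)·C(14, 6) = 51051. Through P₂: C(22, 19)·C(9, 3) = 129360. Since P₁ is strictly southwest of P₂, a monotone path through both must visit P₁ then P₂; paths through both = C(17, 16)·C(5, 3)·C(9, 3) = 14280. Avoid both = 20160075 − 51051 − 129360 + 14280 = 19993944.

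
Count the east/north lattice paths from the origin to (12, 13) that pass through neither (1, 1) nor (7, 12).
Number of paths = 2342328

Inclusion–exclusion. Total paths: C(25, 12) = 5200300. Through P₁: C(2, 1)·C(23, 11) = 2704156. Through P₂: C(19, 7)·C(6, 5) = 302328. Since P₁ is strictly southwest of P₂, a monotone path through both must visit P₁ then P₂; paths through both = C(2, 1)·C(17, 6)·C(6, 5) = 148512. Avoid both = 5200300 − 2704156 − 302328 + 148512 = 2342328.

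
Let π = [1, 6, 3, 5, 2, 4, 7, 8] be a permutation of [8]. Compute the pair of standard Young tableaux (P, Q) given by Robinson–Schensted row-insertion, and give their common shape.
P = [1, 2, 4, 7, 8] / [3, 5] / [6];  Q = [1, 2, 4, 7, 8] / [3, 6] / [5];  common shape = (5, 2, 1)

Row-insert the values π_1, π_2, … into P one at a time, bumping the leftmost entry strictly greater than the inserted value down to the next row. The recording tableau Q records, in position (i, j), the step at which that cell was added to P.
  Insert 1 (step 1): P = [1];  Q = [1]
  Insert 6 (step 2): P = [1, 6];  Q = [1, 2]
  Insert 3 (step 3): P = [1, 3] / [6];  Q = [1, 2] / [3]
  Insert 5 (step 4): P = [1, 3, 5] / [6];  Q = [1, 2, 4] / [3]
  Insert 2 (step 5): P = [1, 2, 5] / [3] / [6];  Q = [1, 2, 4] / [3] / [5]
  Insert 4 (step 6): P = [1, 2, 4] / [3, 5] / [6];  Q = [1, 2, 4] / [3, 6] / [5]
  Insert 7 (step 7): P = [1, 2, 4, 7] / [3, 5] / [6];  Q = [1, 2, 4, 7] / [3, 6] / [5]
  Insert 8 (step 8): P = [1, 2, 4, 7, 8] / [3, 5] / [6];  Q = [1, 2, 4, 7, 8] / [3, 6] / [5]
Final shape: (5, 2, 1).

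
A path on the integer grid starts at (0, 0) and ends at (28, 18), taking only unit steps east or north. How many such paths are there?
Number of paths = 2818953098830

A monotone lattice path from (0, 0) to (28, 18) consists of 28 east steps and 18 north steps in some order, so it is determined by which 28 of the 46 steps are east. The count is C(46, 28) = 2818953098830.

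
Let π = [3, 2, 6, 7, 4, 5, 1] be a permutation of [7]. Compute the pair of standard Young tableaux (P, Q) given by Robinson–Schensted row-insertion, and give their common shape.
P = [1, 4, 5] / [2, 6, 7] / [3];  Q = [1, 3, 4] / [2, 5, 6] / [7];  common shape = (3, 3, 1)

Row-insert the values π_1, π_2, … into P one at a time, bumping the leftmost entry strictly greater than the inserted value down to the next row. The recording tableau Q records, in position (i, j), the step at which that cell was added to P.
  Insert 3 (step 1): P = [3];  Q = [1]
  Insert 2 (step 2): P = [2] / [3];  Q = [1] / [2]
  Insert 6 (step 3): P = [2, 6] / [3];  Q = [1, 3] / [2]
  Insert 7 (step 4): P = [2, 6, 7] / [3];  Q = [1, 3, 4] / [2]
  Insert 4 (step 5): P = [2, 4, 7] / [3, 6];  Q = [1, 3, 4] / [2, 5]
  Insert 5 (step 6): P = [2, 4, 5] / [3, 6, 7];  Q = [1, 3, 4] / [2, 5, 6]
  Insert 1 (step 7): P = [1, 4, 5] / [2, 6, 7] / [3];  Q = [1, 3, 4] / [2, 5, 6] / [7]
Final shape: (3, 3, 1).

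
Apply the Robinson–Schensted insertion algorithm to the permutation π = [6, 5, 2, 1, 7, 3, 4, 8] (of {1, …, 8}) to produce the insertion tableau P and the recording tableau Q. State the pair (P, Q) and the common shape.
P = [1, 3, 4, 8] / [2, 7] / [5] / [6];  Q = [1, 5, 7, 8] / [2, 6] / [3] / [4];  common shape = (4, 2, 1, 1)

Row-insert the values π_1, π_2, … into P one at a time, bumping the leftmost entry strictly greater than the inserted value down to the next row. The recording tableau Q records, in position (i, j), the step at which that cell was added to P.
  Insert 6 (step 1): P = [6];  Q = [1]
  Insert 5 (step 2): P = [5] / [6];  Q = [1] / [2]
  Insert 2 (step 3): P = [2] / [5] / [6];  Q = [1] / [2] / [3]
  Insert 1 (step 4): P = [1] / [2] / [5] / [6];  Q = [1] / [2] / [3] / [4]
  Insert 7 (step 5): P = [1, 7] / [2] / [5] / [6];  Q = [1, 5] / [2] / [3] / [4]
  Insert 3 (step 6): P = [1, 3] / [2, 7] / [5] / [6];  Q = [1, 5] / [2, 6] / [3] / [4]
  Insert 4 (step 7): P = [1, 3, 4] / [2, 7] / [5] / [6];  Q = [1, 5, 7] / [2, 6] / [3] / [4]
  Insert 8 (step 8): P = [1, 3, 4, 8] / [2, 7] / [5] / [6];  Q = [1, 5, 7, 8] / [2, 6] / [3] / [4]
Final shape: (4, 2, 1, 1).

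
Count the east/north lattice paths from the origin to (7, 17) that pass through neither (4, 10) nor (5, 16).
Number of paths = 185958

Inclusion–exclusion. Total paths: C(24, 7) = 346104. Through P₁: C(14, 4)·C(10, 3) = 120120. Through P₂: C(21, 5)·C(3, 2) = 61047. Since P₁ is strictly southwest of P₂, a monotone path through both must visit P₁ then P₂; paths through both = C(14, 4)·C(7, 1)·C(3, 2) = 21021. Avoid both = 346104 − 120120 − 61047 + 21021 = 185958.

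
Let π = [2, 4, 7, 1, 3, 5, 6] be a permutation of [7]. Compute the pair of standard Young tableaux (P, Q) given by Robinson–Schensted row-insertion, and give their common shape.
P = [1, 3, 5, 6] / [2, 4, 7];  Q = [1, 2, 3, 7] / [4, 5, 6];  common shape = (4, 3)

Row-insert the values π_1, π_2, … into P one at a time, bumping the leftmost entry strictly greater than the inserted value down to the next row. The recording tableau Q records, in position (i, j), the step at which that cell was added to P.
  Insert 2 (step 1): P = [2];  Q = [1]
  Insert 4 (step 2): P = [2, 4];  Q = [1, 2]
  Insert 7 (step 3): P = [2, 4, 7];  Q = [1, 2, 3]
  Insert 1 (step 4): P = [1, 4, 7] / [2];  Q = [1, 2, 3] / [4]
  Insert 3 (step 5): P = [1, 3, 7] / [2, 4];  Q = [1, 2, 3] / [4, 5]
  Insert 5 (step 6): P = [1, 3, 5] / [2, 4, 7];  Q = [1, 2, 3] / [4, 5, 6]
  Insert 6 (step 7): P = [1, 3, 5, 6] / [2, 4, 7];  Q = [1, 2, 3, 7] / [4, 5, 6]
Final shape: (4, 3).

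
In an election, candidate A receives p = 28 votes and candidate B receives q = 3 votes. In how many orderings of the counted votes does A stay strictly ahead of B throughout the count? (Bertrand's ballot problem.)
Strict-lead orderings = 3625

Total orderings of the 31 votes with 28 for A: C(31, 28) = 4495. By the Bertrand ballot formula (Cycle Lemma / reflection principle), the number of orderings in which A is strictly ahead of B throughout is (p − q)/(p + q) · C(p + q, p) = (28 − 3)/(28 + 3) · 4495 = 3625.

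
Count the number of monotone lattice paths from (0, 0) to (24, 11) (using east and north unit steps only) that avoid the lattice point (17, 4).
Number of paths = 396685380

Total paths from (0, 0) to (24, 11): C(35, 24) = 417225900. Paths through (17, 4): (paths (0, 0) → (17, 4)) × (paths (17, 4) → (24, 11)) = C(21, 17) · C(14, 7) = 5985 · 3432 = 20540520. Avoidance count = 417225900 − 20540520 = 396685380.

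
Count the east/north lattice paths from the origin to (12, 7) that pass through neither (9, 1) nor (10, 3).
Number of paths = 45708

Inclusion–exclusion. Total paths: C(19, 12) = 50388. Through P₁: C(10, 9)·C(9, 3) = 840. Through P₂: C(13, 10)·C(6, 2) = 4290. Since P₁ is strictly southwest of P₂, a monotone path through both must visit P₁ then P₂; paths through both = C(10, 9)·C(3, 1)·C(6, 2) = 450. Avoid both = 50388 − 840 − 4290 + 450 = 45708.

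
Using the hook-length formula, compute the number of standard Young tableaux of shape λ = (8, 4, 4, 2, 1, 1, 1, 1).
# SYT of shape (8, 4, 4, 2, 1, 1, 1, 1) = 1792502712

Hook-length formula: f^λ = n! / Π hook(c), product over all cells c of the Young diagram. For λ = (8, 4, 4, 2, 1, 1, 1, 1), n = 22 boxes. Hook lengths by row (left-to-right, top-to-bottom): [15, 10, 8, 7, 4, 3, 2, 1]; [10, 5, 3, 2]; [9, 4, 2, 1]; [6, 1]; [4]; [3]; [2]; [1]. Product of hooks = 627056640000. So f^λ = 22! / 627056640000 = 1124000727777607680000 / 627056640000 = 1792502712.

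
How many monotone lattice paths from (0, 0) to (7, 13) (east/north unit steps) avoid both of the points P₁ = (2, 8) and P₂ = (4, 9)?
Number of paths = 45880

Inclusion–exclusion. Total paths: C(20, 7) = 77520. Through P₁: C(10, 2)·C(10, 5) = 11340. Through P₂: C(13, 4)·C(7, 3) = 25025. Since P₁ is strictly southwest of P₂, a monotone path through both must visit P₁ then P₂; paths through both = C(10, 2)·C(3, 2)·C(7, 3) = 4725. Avoid both = 77520 − 11340 − 25025 + 4725 = 45880.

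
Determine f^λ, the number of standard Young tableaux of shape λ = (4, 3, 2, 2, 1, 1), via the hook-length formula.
# SYT of shape (4, 3, 2, 2, 1, 1) = 17160

Hook-length formula: f^λ = n! / Π hook(c), product over all cells c of the Young diagram. For λ = (4, 3, 2, 2, 1, 1), n = 13 boxes. Hook lengths by row (left-to-right, top-to-bottom): [9, 6, 3, 1]; [7, 4, 1]; [5, 2]; [4, 1]; [2]; [1]. Product of hooks = 362880. So f^λ = 13! / 362880 = 6227020800 / 362880 = 17160.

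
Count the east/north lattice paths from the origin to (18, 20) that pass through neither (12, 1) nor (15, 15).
Number of paths = 24889612230

Inclusion–exclusion. Total paths: C(38, 18) = 33578000610. Through P₁: C(13, 12)·C(25, 6) = 2302300. Through P₂: C(30, 15)·C(8, 3) = 8686581120. Since P₁ is strictly southwest of P₂, a monotone path through both must visit P₁ then P₂; paths through both = C(13, 12)·C(17, 3)·C(8, 3) = 495040. Avoid both = 33578000610 − 2302300 − 8686581120 + 495040 = 24889612230.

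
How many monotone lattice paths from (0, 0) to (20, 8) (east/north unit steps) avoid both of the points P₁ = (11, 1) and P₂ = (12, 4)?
Number of paths = 2093685

Inclusion–exclusion. Total paths: C(28, 20) = 3108105. Through P₁: C(12, 11)·C(16, 9) = 137280. Through P₂: C(16, 12)·C(12, 8) = 900900. Since P₁ is strictly southwest of P₂, a monotone path through both must visit P₁ then P₂; paths through both = C(12, 11)·C(4, 1)·C(12, 8) = 23760. Avoid both = 3108105 − 137280 − 900900 + 23760 = 2093685.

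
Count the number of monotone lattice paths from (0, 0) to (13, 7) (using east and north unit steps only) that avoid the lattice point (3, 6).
Number of paths = 76596

Total paths from (0, 0) to (13, 7): C(20, 13) = 77520. Paths through (3, 6): (paths (0, 0) → (3, 6)) × (paths (3, 6) → (13, 7)) = C(9, 3) · C(11, 10) = 84 · 11 = 924. Avoidance count = 77520 − 924 = 76596.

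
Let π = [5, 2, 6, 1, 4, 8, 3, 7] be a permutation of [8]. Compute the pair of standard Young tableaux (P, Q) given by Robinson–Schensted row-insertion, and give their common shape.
P = [1, 3, 7] / [2, 4, 8] / [5, 6];  Q = [1, 3, 6] / [2, 5, 8] / [4, 7];  common shape = (3, 3, 2)

Row-insert the values π_1, π_2, … into P one at a time, bumping the leftmost entry strictly greater than the inserted value down to the next row. The recording tableau Q records, in position (i, j), the step at which that cell was added to P.
  Insert 5 (step 1): P = [5];  Q = [1]
  Insert 2 (step 2): P = [2] / [5];  Q = [1] / [2]
  Insert 6 (step 3): P = [2, 6] / [5];  Q = [1, 3] / [2]
  Insert 1 (step 4): P = [1, 6] / [2] / [5];  Q = [1, 3] / [2] / [4]
  Insert 4 (step 5): P = [1, 4] / [2, 6] / [5];  Q = [1, 3] / [2, 5] / [4]
  Insert 8 (step 6): P = [1, 4, 8] / [2, 6] / [5];  Q = [1, 3, 6] / [2, 5] / [4]
  Insert 3 (step 7): P = [1, 3, 8] / [2, 4] / [5, 6];  Q = [1, 3, 6] / [2, 5] / [4, 7]
  Insert 7 (step 8): P = [1, 3, 7] / [2, 4, 8] / [5, 6];  Q = [1, 3, 6] / [2, 5, 8] / [4, 7]
Final shape: (3, 3, 2).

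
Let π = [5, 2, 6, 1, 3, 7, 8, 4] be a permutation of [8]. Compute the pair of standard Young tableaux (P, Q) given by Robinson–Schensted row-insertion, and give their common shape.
P = [1, 3, 4, 8] / [2, 6, 7] / [5];  Q = [1, 3, 6, 7] / [2, 5, 8] / [4];  common shape = (4, 3, 1)

Row-insert the values π_1, π_2, … into P one at a time, bumping the leftmost entry strictly greater than the inserted value down to the next row. The recording tableau Q records, in position (i, j), the step at which that cell was added to P.
  Insert 5 (step 1): P = [5];  Q = [1]
  Insert 2 (step 2): P = [2] / [5];  Q = [1] / [2]
  Insert 6 (step 3): P = [2, 6] / [5];  Q = [1, 3] / [2]
  Insert 1 (step 4): P = [1, 6] / [2] / [5];  Q = [1, 3] / [2] / [4]
  Insert 3 (step 5): P = [1, 3] / [2, 6] / [5];  Q = [1, 3] / [2, 5] / [4]
  Insert 7 (step 6): P = [1, 3, 7] / [2, 6] / [5];  Q = [1, 3, 6] / [2, 5] / [4]
  Insert 8 (step 7): P = [1, 3, 7, 8] / [2, 6] / [5];  Q = [1, 3, 6, 7] / [2, 5] / [4]
  Insert 4 (step 8): P = [1, 3, 4, 8] / [2, 6, 7] / [5];  Q = [1, 3, 6, 7] / [2, 5, 8] / [4]
Final shape: (4, 3, 1).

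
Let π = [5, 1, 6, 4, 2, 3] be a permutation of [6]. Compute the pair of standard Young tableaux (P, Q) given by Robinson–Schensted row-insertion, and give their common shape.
P = [1, 2, 3] / [4, 6] / [5];  Q = [1, 3, 6] / [2, 4] / [5];  common shape = (3, 2, 1)

Row-insert the values π_1, π_2, … into P one at a time, bumping the leftmost entry strictly greater than the inserted value down to the next row. The recording tableau Q records, in position (i, j), the step at which that cell was added to P.
  Insert 5 (step 1): P = [5];  Q = [1]
  Insert 1 (step 2): P = [1] / [5];  Q = [1] / [2]
  Insert 6 (step 3): P = [1, 6] / [5];  Q = [1, 3] / [2]
  Insert 4 (step 4): P = [1, 4] / [5, 6];  Q = [1, 3] / [2, 4]
  Insert 2 (step 5): P = [1, 2] / [4, 6] / [5];  Q = [1, 3] / [2, 4] / [5]
  Insert 3 (step 6): P = [1, 2, 3] / [4, 6] / [5];  Q = [1, 3, 6] / [2, 4] / [5]
Final shape: (3, 2, 1).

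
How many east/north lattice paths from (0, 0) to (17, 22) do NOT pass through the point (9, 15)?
Number of paths = 42607329570

Total paths from (0, 0) to (17, 22): C(39, 17) = 51021117810. Paths through (9, 15): (paths (0, 0) → (9, 15)) × (paths (9, 15) → (17, 22)) = C(24, 9) · C(15, 8) = 1307504 · 6435 = 8413788240. Avoidance count = 51021117810 − 8413788240 = 42607329570.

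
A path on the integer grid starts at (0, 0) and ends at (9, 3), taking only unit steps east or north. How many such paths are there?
Number of paths = 220

A monotone lattice path from (0, 0) to (9, 3) consists of 9 east steps and 3 north steps in some order, so it is determined by which 9 of the 12 steps are east. The count is C(12, 9) = 220.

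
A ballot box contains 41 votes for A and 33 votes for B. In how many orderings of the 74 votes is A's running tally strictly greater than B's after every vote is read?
Strict-lead orderings = 123110222468217351024

Total orderings of the 74 votes with 41 for A: C(74, 41) = 1138769557831010496972. By the Bertrand ballot formula (Cycle Lemma / reflection principle), the number of orderings in which A is strictly ahead of B throughout is (p − q)/(p + q) · C(p + q, p) = (41 − 33)/(41 + 33) · 1138769557831010496972 = 123110222468217351024.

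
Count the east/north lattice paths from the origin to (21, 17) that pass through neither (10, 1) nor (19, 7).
Number of paths = 28597945365

Inclusion–exclusion. Total paths: C(38, 21) = 28781143380. Through P₁: C(11, 10)·C(27, 11) = 143416845. Through P₂: C(26, 19)·C(12, 2) = 43414800. Since P₁ is strictly southwest of P₂, a monotone path through both must visit P₁ then P₂; paths through both = C(11, 10)·C(15, 9)·C(12, 2) = 3633630. Avoid both = 28781143380 − 143416845 − 43414800 + 3633630 = 28597945365.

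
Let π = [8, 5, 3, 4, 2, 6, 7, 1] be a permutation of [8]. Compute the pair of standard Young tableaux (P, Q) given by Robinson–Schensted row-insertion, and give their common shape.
P = [1, 4, 6, 7] / [2] / [3] / [5] / [8];  Q = [1, 4, 6, 7] / [2] / [3] / [5] / [8];  common shape = (4, 1, 1, 1, 1)

Row-insert the values π_1, π_2, … into P one at a time, bumping the leftmost entry strictly greater than the inserted value down to the next row. The recording tableau Q records, in position (i, j), the step at which that cell was added to P.
  Insert 8 (step 1): P = [8];  Q = [1]
  Insert 5 (step 2): P = [5] / [8];  Q = [1] / [2]
  Insert 3 (step 3): P = [3] / [5] / [8];  Q = [1] / [2] / [3]
  Insert 4 (step 4): P = [3, 4] / [5] / [8];  Q = [1, 4] / [2] / [3]
  Insert 2 (step 5): P = [2, 4] / [3] / [5] / [8];  Q = [1, 4] / [2] / [3] / [5]
  Insert 6 (step 6): P = [2, 4, 6] / [3] / [5] / [8];  Q = [1, 4, 6] / [2] / [3] / [5]
  Insert 7 (step 7): P = [2, 4, 6, 7] / [3] / [5] / [8];  Q = [1, 4, 6, 7] / [2] / [3] / [5]
  Insert 1 (step 8): P = [1, 4, 6, 7] / [2] / [3] / [5] / [8];  Q = [1, 4, 6, 7] / [2] / [3] / [5] / [8]
Final shape: (4, 1, 1, 1, 1).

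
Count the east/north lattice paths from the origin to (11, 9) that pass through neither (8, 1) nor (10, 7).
Number of paths = 108887

Inclusion–exclusion. Total paths: C(20, 11) = 167960. Through P₁: C(9, 8)·C(11, 3) = 1485. Through P₂: C(17, 10)·C(3, 1) = 58344. Since P₁ is strictly southwest of P₂, a monotone path through both must visit P₁ then P₂; paths through both = C(9, 8)·C(8, 2)·C(3, 1) = 756. Avoid both = 167960 − 1485 − 58344 + 756 = 108887.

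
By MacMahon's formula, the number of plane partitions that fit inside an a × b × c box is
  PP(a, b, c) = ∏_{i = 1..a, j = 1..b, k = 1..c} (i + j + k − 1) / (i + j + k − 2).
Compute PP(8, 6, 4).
PP(8, 6, 4) = 90474964580

Evaluate the triple product over i = 1..8, j = 1..6, k = 1..4. The factors are (2/1) · (3/2) · (4/3) · (5/4) · (3/2) · (4/3) · (5/4) · (6/5) · … (192 factors total). The numerators and denominators telescope so the product is an integer; carrying out the multiplication exactly gives PP(8, 6, 4) = 90474964580.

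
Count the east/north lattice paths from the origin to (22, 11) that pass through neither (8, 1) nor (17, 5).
Number of paths = 166692078

Inclusion–exclusion. Total paths: C(33, 22) = 193536720. Through P₁: C(9, 8)·C(24, 14) = 17651304. Through P₂: C(22, 17)·C(11, 5) = 12166308. Since P₁ is strictly southwest of P₂, a monotone path through both must visit P₁ then P₂; paths through both = C(9, 8)·C(13, 9)·C(11, 5) = 2972970. Avoid both = 193536720 − 17651304 − 12166308 + 2972970 = 166692078.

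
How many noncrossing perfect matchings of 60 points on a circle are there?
C_30 = 3814986502092304

These noncrossing handshakes are counted by the Catalan number C_n = (1/(n + 1)) · C(2n, n). For n = 30: C_30 = (1/31) · C(60, 30) = 118264581564861424/31 = 3814986502092304.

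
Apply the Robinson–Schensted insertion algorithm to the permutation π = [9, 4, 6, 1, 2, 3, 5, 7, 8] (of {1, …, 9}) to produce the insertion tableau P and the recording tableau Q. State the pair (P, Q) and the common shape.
P = [1, 2, 3, 5, 7, 8] / [4, 6] / [9];  Q = [1, 3, 6, 7, 8, 9] / [2, 5] / [4];  common shape = (6, 2, 1)

Row-insert the values π_1, π_2, … into P one at a time, bumping the leftmost entry strictly greater than the inserted value down to the next row. The recording tableau Q records, in position (i, j), the step at which that cell was added to P.
  Insert 9 (step 1): P = [9];  Q = [1]
  Insert 4 (step 2): P = [4] / [9];  Q = [1] / [2]
  Insert 6 (step 3): P = [4, 6] / [9];  Q = [1, 3] / [2]
  Insert 1 (step 4): P = [1, 6] / [4] / [9];  Q = [1, 3] / [2] / [4]
  Insert 2 (step 5): P = [1, 2] / [4, 6] / [9];  Q = [1, 3] / [2, 5] / [4]
  Insert 3 (step 6): P = [1, 2, 3] / [4, 6] / [9];  Q = [1, 3, 6] / [2, 5] / [4]
  Insert 5 (step 7): P = [1, 2, 3, 5] / [4, 6] / [9];  Q = [1, 3, 6, 7] / [2, 5] / [4]
  Insert 7 (step 8): P = [1, 2, 3, 5, 7] / [4, 6] / [9];  Q = [1, 3, 6, 7, 8] / [2, 5] / [4]
  Insert 8 (step 9): P = [1, 2, 3, 5, 7, 8] / [4, 6] / [9];  Q = [1, 3, 6, 7, 8, 9] / [2, 5] / [4]
Final shape: (6, 2, 1).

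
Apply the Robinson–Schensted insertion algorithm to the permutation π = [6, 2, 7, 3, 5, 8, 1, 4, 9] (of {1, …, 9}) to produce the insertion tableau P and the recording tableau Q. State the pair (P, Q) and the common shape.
P = [1, 3, 4, 8, 9] / [2, 5] / [6, 7];  Q = [1, 3, 5, 6, 9] / [2, 4] / [7, 8];  common shape = (5, 2, 2)

Row-insert the values π_1, π_2, … into P one at a time, bumping the leftmost entry strictly greater than the inserted value down to the next row. The recording tableau Q records, in position (i, j), the step at which that cell was added to P.
  Insert 6 (step 1): P = [6];  Q = [1]
  Insert 2 (step 2): P = [2] / [6];  Q = [1] / [2]
  Insert 7 (step 3): P = [2, 7] / [6];  Q = [1, 3] / [2]
  Insert 3 (step 4): P = [2, 3] / [6, 7];  Q = [1, 3] / [2, 4]
  Insert 5 (step 5): P = [2, 3, 5] / [6, 7];  Q = [1, 3, 5] / [2, 4]
  Insert 8 (step 6): P = [2, 3, 5, 8] / [6, 7];  Q = [1, 3, 5, 6] / [2, 4]
  Insert 1 (step 7): P = [1, 3, 5, 8] / [2, 7] / [6];  Q = [1, 3, 5, 6] / [2, 4] / [7]
  Insert 4 (step 8): P = [1, 3, 4, 8] / [2, 5] / [6, 7];  Q = [1, 3, 5, 6] / [2, 4] / [7, 8]
  Insert 9 (step 9): P = [1, 3, 4, 8, 9] / [2, 5] / [6, 7];  Q = [1, 3, 5, 6, 9] / [2, 4] / [7, 8]
Final shape: (5, 2, 2).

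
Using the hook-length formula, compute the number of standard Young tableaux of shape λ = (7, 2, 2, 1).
# SYT of shape (7, 2, 2, 1) = 2079

Hook-length formula: f^λ = n! / Π hook(c), product over all cells c of the Young diagram. For λ = (7, 2, 2, 1), n = 12 boxes. Hook lengths by row (left-to-right, top-to-bottom): [10, 8, 5, 4, 3, 2, 1]; [4, 2]; [3, 1]; [1]. Product of hooks = 230400. So f^λ = 12! / 230400 = 479001600 / 230400 = 2079.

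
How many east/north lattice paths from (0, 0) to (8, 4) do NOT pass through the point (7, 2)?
Number of paths = 387

Total paths from (0, 0) to (8, 4): C(12, 8) = 495. Paths through (7, 2): (paths (0, 0) → (7, 2)) × (paths (7, 2) → (8, 4)) = C(9, 7) · C(3, 1) = 36 · 3 = 108. Avoidance count = 495 − 108 = 387.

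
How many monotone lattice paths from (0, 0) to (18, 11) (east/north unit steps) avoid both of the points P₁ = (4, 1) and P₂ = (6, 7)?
Number of paths = 21922690

Inclusion–exclusion. Total paths: C(29, 18) = 34597290. Through P₁: C(5, 4)·C(24, 14) = 9806280. Through P₂: C(13, 6)·C(16, 12) = 3123120. Since P₁ is strictly southwest of P₂, a monotone path through both must visit P₁ then P₂; paths through both = C(5, 4)·C(8, 2)·C(16, 12) = 254800. Avoid both = 34597290 − 9806280 − 3123120 + 254800 = 21922690.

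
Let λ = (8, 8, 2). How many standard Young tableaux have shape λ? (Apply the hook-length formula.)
# SYT of shape (8, 8, 2) = 136136

Hook-length formula: f^λ = n! / Π hook(c), product over all cells c of the Young diagram. For λ = (8, 8, 2), n = 18 boxes. Hook lengths by row (left-to-right, top-to-bottom): [10, 9, 7, 6, 5, 4, 3, 2]; [9, 8, 6, 5, 4, 3, 2, 1]; [2, 1]. Product of hooks = 47029248000. So f^λ = 18! / 47029248000 = 6402373705728000 / 47029248000 = 136136.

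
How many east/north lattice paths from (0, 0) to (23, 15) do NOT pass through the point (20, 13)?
Number of paths = 9739622160

Total paths from (0, 0) to (23, 15): C(38, 23) = 15471286560. Paths through (20, 13): (paths (0, 0) → (20, 13)) × (paths (20, 13) → (23, 15)) = C(33, 20) · C(5, 3) = 573166440 · 10 = 5731664400. Avoidance count = 15471286560 − 5731664400 = 9739622160.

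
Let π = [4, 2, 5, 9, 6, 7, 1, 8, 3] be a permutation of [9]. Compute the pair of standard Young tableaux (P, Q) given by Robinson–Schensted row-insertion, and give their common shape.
P = [1, 3, 6, 7, 8] / [2, 5] / [4, 9];  Q = [1, 3, 4, 6, 8] / [2, 5] / [7, 9];  common shape = (5, 2, 2)

Row-insert the values π_1, π_2, … into P one at a time, bumping the leftmost entry strictly greater than the inserted value down to the next row. The recording tableau Q records, in position (i, j), the step at which that cell was added to P.
  Insert 4 (step 1): P = [4];  Q = [1]
  Insert 2 (step 2): P = [2] / [4];  Q = [1] / [2]
  Insert 5 (step 3): P = [2, 5] / [4];  Q = [1, 3] / [2]
  Insert 9 (step 4): P = [2, 5, 9] / [4];  Q = [1, 3, 4] / [2]
  Insert 6 (step 5): P = [2, 5, 6] / [4, 9];  Q = [1, 3, 4] / [2, 5]
  Insert 7 (step 6): P = [2, 5, 6, 7] / [4, 9];  Q = [1, 3, 4, 6] / [2, 5]
  Insert 1 (step 7): P = [1, 5, 6, 7] / [2, 9] / [4];  Q = [1, 3, 4, 6] / [2, 5] / [7]
  Insert 8 (step 8): P = [1, 5, 6, 7, 8] / [2, 9] / [4];  Q = [1, 3, 4, 6, 8] / [2, 5] / [7]
  Insert 3 (step 9): P = [1, 3, 6, 7, 8] / [2, 5] / [4, 9];  Q = [1, 3, 4, 6, 8] / [2, 5] / [7, 9]
Final shape: (5, 2, 2).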